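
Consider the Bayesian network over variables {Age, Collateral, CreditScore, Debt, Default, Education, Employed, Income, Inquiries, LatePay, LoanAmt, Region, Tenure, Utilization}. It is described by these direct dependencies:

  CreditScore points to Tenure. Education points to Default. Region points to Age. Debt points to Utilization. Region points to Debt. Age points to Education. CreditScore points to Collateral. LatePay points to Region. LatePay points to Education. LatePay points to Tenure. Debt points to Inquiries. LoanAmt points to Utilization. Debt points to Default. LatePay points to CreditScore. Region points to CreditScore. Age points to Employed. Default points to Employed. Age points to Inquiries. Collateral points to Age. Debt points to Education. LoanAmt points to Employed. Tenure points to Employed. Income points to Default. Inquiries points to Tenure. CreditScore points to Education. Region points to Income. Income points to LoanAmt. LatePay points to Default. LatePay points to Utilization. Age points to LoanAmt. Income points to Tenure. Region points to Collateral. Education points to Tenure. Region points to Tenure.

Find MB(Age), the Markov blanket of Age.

{Collateral, CreditScore, Debt, Default, Education, Employed, Income, Inquiries, LatePay, LoanAmt, Region, Tenure}

Age has children Education, Employed, Inquiries, LoanAmt.
Parents of Age: Collateral, Region.
Co-parents of Age (other parents of its children):
  Education's other parents are CreditScore, Debt, LatePay.
  parents(LoanAmt) \ {Age} = {Income}.
  Inquiries's other parent is Debt.
  parents(Employed) \ {Age} = {Default, LoanAmt, Tenure}.
Union: {Collateral, Region} ∪ {Education, Employed, Inquiries, LoanAmt} ∪ {CreditScore, Debt, Default, Income, LatePay, LoanAmt, Tenure} = {Collateral, CreditScore, Debt, Default, Education, Employed, Income, Inquiries, LatePay, LoanAmt, Region, Tenure}.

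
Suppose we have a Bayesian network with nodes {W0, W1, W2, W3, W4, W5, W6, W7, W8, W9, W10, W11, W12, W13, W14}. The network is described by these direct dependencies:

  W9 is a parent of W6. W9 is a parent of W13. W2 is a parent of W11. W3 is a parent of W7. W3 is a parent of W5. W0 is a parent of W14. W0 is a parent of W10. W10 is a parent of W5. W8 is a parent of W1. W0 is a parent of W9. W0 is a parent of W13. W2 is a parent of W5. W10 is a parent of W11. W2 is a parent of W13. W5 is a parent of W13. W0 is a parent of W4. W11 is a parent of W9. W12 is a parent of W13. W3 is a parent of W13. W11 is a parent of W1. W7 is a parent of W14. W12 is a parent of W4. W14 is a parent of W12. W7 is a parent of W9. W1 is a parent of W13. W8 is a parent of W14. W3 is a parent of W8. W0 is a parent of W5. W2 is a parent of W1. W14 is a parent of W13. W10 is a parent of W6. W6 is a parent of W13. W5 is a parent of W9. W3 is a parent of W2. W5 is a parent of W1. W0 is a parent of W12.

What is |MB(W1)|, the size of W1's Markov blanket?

By definition, MB(W1) is built from W1's parents, W1's children, and the co-parents of W1.
W1's parents: W2, W5, W8, W11.
Ch(W1) = {W13}.
Parents of each child, excluding W1:
  parents(W13) \ {W1} = {W0, W2, W3, W5, W6, W9, W12, W14}.
MB(W1) = {W0, W2, W3, W5, W6, W8, W9, W11, W12, W13, W14}, which has 11 nodes.

11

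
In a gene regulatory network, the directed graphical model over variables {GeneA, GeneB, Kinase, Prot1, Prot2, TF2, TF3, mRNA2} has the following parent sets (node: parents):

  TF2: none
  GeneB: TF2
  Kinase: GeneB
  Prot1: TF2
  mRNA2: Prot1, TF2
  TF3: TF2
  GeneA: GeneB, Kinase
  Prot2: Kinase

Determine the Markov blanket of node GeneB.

{GeneA, Kinase, TF2}

The Markov blanket of a node is its parents, its children, and the other parents of its children.
GeneB has parent TF2.
Ch(GeneB) = {GeneA, Kinase}.
For each child, the remaining parents (spouses of GeneB):
  Kinase has no other parent.
  parents(GeneA) \ {GeneB} = {Kinase}.
Taking the union gives {GeneA, Kinase, TF2}.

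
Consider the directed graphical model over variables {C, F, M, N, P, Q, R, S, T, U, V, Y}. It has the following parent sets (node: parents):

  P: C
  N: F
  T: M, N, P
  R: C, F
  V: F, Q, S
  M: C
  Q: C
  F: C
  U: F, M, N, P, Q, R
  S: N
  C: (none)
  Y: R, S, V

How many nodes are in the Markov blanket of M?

By definition, MB(M) is built from M's parents, M's children, and the co-parents of M.
Parents of M: C.
M's children: T, U.
Parents of each child, excluding M:
  T: N, P
  U: F, N, P, Q, R
MB(M) = {C, F, N, P, Q, R, T, U}, which has 8 nodes.

8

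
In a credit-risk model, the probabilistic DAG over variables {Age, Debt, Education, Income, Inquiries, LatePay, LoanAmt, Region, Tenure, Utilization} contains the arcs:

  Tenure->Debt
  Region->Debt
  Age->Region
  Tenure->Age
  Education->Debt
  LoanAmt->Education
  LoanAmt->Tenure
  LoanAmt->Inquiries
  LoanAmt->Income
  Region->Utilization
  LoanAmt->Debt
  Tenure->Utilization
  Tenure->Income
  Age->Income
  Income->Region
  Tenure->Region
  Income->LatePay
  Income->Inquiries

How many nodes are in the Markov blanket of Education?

4

Parents of Education: LoanAmt.
Education's children: Debt.
Parents of each child, excluding Education:
  Debt: LoanAmt, Region, Tenure
MB(Education) = {Debt, LoanAmt, Region, Tenure}, which has 4 nodes.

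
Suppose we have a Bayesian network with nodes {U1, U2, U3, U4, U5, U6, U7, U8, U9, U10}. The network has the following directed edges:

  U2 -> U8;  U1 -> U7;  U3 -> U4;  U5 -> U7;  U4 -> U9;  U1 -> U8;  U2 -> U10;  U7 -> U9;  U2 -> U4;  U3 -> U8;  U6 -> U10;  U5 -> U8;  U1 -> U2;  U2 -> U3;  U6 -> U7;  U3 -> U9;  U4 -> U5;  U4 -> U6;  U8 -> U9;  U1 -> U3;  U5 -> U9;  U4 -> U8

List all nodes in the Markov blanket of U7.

{U1, U3, U4, U5, U6, U8, U9}

A node's Markov blanket = Pa ∪ Ch ∪ (parents of Ch other than the node itself).
U7 has parents U1, U5, U6.
Ch(U7) = {U9}.
Co-parents of U7 (other parents of its children):
  U9: U3, U4, U5, U8
MB(U7) = {U1, U3, U4, U5, U6, U8, U9}.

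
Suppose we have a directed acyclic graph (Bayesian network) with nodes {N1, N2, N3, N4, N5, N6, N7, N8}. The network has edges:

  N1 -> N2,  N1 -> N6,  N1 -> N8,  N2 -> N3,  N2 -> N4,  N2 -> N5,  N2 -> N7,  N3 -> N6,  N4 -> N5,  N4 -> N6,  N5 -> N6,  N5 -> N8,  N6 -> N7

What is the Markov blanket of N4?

Children of N4: N5, N6.
N4 has parent N2.
Parents of each child, excluding N4:
  N5's other parent is N2.
  parents(N6) \ {N4} = {N1, N3, N5}.
Taking the union gives {N1, N2, N3, N5, N6}.

{N1, N2, N3, N5, N6}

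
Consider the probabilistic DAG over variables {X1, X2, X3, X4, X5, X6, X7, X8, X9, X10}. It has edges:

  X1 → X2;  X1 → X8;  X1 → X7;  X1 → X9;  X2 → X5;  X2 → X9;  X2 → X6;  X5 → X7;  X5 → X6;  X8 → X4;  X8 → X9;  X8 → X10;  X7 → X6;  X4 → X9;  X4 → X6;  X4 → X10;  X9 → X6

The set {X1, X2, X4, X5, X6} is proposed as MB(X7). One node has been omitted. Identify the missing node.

Ch(X7) = {X6}.
Parents of X7: X1, X5.
For each child, the remaining parents (spouses of X7):
  X6 also has parents X2, X4, X5, X9.
MB(X7) = {X1, X2, X4, X5, X6, X9}.
Comparing with the claimed set, X9 is missing.

X9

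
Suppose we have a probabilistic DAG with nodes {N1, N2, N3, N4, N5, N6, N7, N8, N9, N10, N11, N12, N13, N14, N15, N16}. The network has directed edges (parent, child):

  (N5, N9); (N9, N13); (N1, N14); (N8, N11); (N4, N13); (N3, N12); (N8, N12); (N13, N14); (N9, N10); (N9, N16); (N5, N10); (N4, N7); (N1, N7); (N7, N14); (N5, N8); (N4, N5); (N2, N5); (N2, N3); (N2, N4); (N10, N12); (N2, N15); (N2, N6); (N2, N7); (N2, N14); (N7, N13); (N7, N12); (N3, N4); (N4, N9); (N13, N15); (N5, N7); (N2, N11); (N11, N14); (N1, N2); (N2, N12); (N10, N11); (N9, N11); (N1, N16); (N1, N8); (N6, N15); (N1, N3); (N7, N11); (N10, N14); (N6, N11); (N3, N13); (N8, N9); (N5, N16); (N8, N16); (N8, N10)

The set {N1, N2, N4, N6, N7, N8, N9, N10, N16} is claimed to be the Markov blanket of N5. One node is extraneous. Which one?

N6

Ch(N5) = {N7, N8, N9, N10, N16}.
N5 has parents N2, N4.
Other parents of N5's children:
  N7: N1, N2, N4
  N8: N1
  N9: N4, N8
  N10: N8, N9
  N16: N1, N8, N9
MB(N5) = {N1, N2, N4, N7, N8, N9, N10, N16}.
N6 is neither a parent, child, nor co-parent of N5, so it does not belong.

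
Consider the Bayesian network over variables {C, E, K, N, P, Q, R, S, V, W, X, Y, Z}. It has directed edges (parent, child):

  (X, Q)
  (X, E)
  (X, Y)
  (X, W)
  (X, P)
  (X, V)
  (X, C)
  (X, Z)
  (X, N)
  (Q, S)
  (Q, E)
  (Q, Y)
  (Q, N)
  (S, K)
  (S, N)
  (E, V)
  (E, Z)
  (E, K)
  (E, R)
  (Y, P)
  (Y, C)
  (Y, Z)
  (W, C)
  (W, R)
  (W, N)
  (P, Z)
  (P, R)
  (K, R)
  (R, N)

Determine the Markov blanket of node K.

Recall MB(v) = parents ∪ children ∪ spouses, where spouses are the other parents of v's children.
Pa(K) = {E, S}.
K has child R.
Co-parents of K (other parents of its children):
  R's other parents are E, P, W.
Union: {E, S} ∪ {R} ∪ {E, P, W} = {E, P, R, S, W}.

{E, P, R, S, W}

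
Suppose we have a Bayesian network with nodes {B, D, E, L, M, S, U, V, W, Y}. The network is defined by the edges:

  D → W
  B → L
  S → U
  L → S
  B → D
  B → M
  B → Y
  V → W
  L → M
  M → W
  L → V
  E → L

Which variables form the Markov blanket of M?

{B, D, L, V, W}

The Markov blanket of a node is its parents, its children, and the other parents of its children.
M has parents B, L.
Children of M: W.
Parents of each child, excluding M:
  parents(W) \ {M} = {D, V}.
MB(M) = {B, D, L, V, W}.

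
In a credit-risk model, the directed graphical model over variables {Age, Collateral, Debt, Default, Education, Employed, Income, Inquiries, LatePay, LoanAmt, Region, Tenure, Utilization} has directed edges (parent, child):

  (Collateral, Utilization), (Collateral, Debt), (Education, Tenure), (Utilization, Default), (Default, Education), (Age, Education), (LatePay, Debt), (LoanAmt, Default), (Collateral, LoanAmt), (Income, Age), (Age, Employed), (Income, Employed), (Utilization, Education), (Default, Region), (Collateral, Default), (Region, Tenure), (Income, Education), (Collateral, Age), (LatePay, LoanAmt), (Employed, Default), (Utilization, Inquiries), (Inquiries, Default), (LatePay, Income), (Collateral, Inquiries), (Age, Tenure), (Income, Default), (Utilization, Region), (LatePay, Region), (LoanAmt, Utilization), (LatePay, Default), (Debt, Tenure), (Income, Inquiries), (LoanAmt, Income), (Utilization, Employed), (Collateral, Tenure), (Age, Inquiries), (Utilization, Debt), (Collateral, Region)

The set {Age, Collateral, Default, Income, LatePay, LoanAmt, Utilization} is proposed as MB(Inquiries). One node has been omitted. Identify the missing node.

By definition, MB(Inquiries) is built from Inquiries's parents, Inquiries's children, and the co-parents of Inquiries.
Pa(Inquiries) = {Age, Collateral, Income, Utilization}.
Ch(Inquiries) = {Default}.
Co-parents of Inquiries (other parents of its children):
  Default: Collateral, Employed, Income, LatePay, LoanAmt, Utilization
MB(Inquiries) = {Age, Collateral, Default, Employed, Income, LatePay, LoanAmt, Utilization}.
Comparing with the claimed set, Employed is missing.

Employed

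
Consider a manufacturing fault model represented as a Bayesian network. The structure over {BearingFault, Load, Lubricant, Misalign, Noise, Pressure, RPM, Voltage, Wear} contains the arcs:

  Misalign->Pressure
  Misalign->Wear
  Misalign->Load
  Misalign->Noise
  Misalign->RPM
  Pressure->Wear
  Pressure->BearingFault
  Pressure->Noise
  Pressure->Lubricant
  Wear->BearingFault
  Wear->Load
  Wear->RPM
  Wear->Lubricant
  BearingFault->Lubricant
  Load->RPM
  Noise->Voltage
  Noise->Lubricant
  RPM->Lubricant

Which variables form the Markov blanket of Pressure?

The Markov blanket of a node is its parents, its children, and the other parents of its children.
Pressure has parent Misalign.
Children of Pressure: BearingFault, Lubricant, Noise, Wear.
For each child, the remaining parents (spouses of Pressure):
  Wear's other parent is Misalign.
  BearingFault's other parent is Wear.
  Noise's other parent is Misalign.
  Lubricant also has parents BearingFault, Noise, RPM, Wear.
So the Markov blanket of Pressure is {BearingFault, Lubricant, Misalign, Noise, RPM, Wear}.

{BearingFault, Lubricant, Misalign, Noise, RPM, Wear}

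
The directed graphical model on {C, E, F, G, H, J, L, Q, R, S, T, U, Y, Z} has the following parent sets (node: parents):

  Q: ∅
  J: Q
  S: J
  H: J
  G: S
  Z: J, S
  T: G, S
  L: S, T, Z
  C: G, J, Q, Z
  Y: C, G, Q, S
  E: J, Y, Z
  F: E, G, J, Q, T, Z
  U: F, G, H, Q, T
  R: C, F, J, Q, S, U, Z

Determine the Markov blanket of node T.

Recall MB(v) = parents ∪ children ∪ spouses, where spouses are the other parents of v's children.
T has parents G, S.
Children of T: F, L, U.
Co-parents of T (other parents of its children):
  parents(L) \ {T} = {S, Z}.
  F's other parents are E, G, J, Q, Z.
  U also has parents F, G, H, Q.
Taking the union gives {E, F, G, H, J, L, Q, S, U, Z}.

{E, F, G, H, J, L, Q, S, U, Z}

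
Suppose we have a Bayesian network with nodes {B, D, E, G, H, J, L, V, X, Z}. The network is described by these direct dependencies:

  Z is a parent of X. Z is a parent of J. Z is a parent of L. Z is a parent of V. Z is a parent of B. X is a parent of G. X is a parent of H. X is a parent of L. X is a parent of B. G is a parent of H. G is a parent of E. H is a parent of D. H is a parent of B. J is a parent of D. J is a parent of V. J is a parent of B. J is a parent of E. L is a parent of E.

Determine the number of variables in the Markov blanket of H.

6

Recall MB(v) = parents ∪ children ∪ spouses, where spouses are the other parents of v's children.
Pa(H) = {G, X}.
H's children: B, D.
Other parents of H's children:
  D: J
  B: J, X, Z
MB(H) = {B, D, G, J, X, Z}, which has 6 nodes.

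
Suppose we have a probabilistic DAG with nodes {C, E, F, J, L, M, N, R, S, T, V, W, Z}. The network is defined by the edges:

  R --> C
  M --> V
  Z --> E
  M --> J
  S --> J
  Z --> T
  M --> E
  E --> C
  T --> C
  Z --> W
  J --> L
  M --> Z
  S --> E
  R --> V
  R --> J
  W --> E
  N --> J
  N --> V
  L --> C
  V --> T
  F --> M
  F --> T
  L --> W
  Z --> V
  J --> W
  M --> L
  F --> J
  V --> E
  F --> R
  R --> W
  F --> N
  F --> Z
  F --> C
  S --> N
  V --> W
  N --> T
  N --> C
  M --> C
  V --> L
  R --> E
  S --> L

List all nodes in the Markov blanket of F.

Parents of F: none.
Children of F: C, J, M, N, R, T, Z.
Co-parents of F (other parents of its children):
  M has no other parent.
  Z also has parent M.
  R: no additional parents.
  N's other parent is S.
  J also has parents M, N, R, S.
  parents(T) \ {F} = {N, V, Z}.
  C's other parents are E, L, M, N, R, T.
Union: {} ∪ {C, J, M, N, R, T, Z} ∪ {E, L, M, N, R, S, T, V, Z} = {C, E, J, L, M, N, R, S, T, V, Z}.

{C, E, J, L, M, N, R, S, T, V, Z}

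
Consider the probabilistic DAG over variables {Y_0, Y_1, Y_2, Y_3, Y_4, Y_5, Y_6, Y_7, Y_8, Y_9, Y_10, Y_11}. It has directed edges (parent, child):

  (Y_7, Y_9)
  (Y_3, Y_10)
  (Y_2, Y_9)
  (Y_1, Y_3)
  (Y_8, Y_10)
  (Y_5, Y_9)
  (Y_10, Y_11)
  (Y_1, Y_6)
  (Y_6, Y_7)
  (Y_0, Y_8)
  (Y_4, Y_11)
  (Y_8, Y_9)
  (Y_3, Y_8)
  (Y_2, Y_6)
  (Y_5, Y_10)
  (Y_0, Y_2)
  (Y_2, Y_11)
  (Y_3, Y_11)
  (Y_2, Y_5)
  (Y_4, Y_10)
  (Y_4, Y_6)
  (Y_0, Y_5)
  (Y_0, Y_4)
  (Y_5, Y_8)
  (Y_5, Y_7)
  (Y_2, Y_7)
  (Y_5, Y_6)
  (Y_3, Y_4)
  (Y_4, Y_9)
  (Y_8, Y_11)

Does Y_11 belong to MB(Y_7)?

No

Pa(Y_7) = {Y_2, Y_5, Y_6}.
Y_7's children: Y_9.
Other parents of Y_7's children:
  Y_9's other parents are Y_2, Y_4, Y_5, Y_8.
MB(Y_7) = {Y_2, Y_4, Y_5, Y_6, Y_8, Y_9}; Y_11 is not in this set.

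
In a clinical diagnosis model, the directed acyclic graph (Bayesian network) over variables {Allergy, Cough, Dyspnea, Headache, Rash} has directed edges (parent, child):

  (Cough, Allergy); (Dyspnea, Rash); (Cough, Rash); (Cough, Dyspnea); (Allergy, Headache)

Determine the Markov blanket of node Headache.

{Allergy}

A node's Markov blanket = Pa ∪ Ch ∪ (parents of Ch other than the node itself).
Headache has no children.
Headache has parent Allergy.
Headache has no children, so there are no co-parents.
Union: {Allergy} ∪ {} ∪ {} = {Allergy}.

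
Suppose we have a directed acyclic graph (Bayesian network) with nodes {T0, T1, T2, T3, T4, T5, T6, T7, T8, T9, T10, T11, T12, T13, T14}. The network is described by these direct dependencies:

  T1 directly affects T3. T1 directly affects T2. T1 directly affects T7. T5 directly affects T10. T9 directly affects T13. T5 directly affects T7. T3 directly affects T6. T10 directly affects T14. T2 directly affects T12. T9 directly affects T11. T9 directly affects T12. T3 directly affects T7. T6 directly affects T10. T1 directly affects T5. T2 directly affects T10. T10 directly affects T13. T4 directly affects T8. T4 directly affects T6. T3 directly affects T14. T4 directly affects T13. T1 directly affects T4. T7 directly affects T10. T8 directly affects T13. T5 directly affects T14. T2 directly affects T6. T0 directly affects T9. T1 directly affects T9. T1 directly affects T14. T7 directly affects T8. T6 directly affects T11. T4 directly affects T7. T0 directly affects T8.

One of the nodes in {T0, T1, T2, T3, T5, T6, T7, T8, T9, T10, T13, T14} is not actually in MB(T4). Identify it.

T14

Parents of T4: T1.
T4 has children T6, T7, T8, T13.
Parents of each child, excluding T4:
  T6's other parents are T2, T3.
  parents(T7) \ {T4} = {T1, T3, T5}.
  T8 also has parents T0, T7.
  parents(T13) \ {T4} = {T8, T9, T10}.
MB(T4) = {T0, T1, T2, T3, T5, T6, T7, T8, T9, T10, T13}.
T14 is neither a parent, child, nor co-parent of T4, so it does not belong.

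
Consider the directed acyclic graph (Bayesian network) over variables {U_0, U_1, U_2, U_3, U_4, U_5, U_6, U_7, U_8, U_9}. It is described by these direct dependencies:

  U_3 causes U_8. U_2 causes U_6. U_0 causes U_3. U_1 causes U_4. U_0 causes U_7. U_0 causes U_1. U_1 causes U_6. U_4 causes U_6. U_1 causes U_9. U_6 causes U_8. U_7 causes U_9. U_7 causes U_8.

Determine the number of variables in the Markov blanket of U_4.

3

A node's Markov blanket = Pa ∪ Ch ∪ (parents of Ch other than the node itself).
U_4 has parent U_1.
Children of U_4: U_6.
Parents of each child, excluding U_4:
  U_6 also has parents U_1, U_2.
MB(U_4) = {U_1, U_2, U_6}, which has 3 nodes.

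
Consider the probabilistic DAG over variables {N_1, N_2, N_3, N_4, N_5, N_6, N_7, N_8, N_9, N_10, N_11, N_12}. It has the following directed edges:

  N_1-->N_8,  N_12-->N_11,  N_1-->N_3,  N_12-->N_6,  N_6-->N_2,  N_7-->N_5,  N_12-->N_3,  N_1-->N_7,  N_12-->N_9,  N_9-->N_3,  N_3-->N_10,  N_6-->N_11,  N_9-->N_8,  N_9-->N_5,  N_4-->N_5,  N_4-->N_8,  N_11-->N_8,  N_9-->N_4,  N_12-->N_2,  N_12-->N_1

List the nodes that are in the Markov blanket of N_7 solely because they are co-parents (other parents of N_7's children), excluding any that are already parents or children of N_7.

Children of N_7: N_5.
  N_5: N_4, N_9
Excluding nodes already adjacent to N_7 (N_1, N_5), the co-parent-only contribution is {N_4, N_9}.

{N_4, N_9}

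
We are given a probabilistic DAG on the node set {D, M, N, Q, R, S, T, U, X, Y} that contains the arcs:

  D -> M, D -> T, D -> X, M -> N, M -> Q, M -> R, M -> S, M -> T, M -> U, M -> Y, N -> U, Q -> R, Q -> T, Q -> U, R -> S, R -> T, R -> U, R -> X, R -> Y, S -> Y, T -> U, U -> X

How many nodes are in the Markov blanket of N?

By definition, MB(N) is built from N's parents, N's children, and the co-parents of N.
N has parent M.
N's children: U.
Parents of each child, excluding N:
  U's other parents are M, Q, R, T.
MB(N) = {M, Q, R, T, U}, which has 5 nodes.

5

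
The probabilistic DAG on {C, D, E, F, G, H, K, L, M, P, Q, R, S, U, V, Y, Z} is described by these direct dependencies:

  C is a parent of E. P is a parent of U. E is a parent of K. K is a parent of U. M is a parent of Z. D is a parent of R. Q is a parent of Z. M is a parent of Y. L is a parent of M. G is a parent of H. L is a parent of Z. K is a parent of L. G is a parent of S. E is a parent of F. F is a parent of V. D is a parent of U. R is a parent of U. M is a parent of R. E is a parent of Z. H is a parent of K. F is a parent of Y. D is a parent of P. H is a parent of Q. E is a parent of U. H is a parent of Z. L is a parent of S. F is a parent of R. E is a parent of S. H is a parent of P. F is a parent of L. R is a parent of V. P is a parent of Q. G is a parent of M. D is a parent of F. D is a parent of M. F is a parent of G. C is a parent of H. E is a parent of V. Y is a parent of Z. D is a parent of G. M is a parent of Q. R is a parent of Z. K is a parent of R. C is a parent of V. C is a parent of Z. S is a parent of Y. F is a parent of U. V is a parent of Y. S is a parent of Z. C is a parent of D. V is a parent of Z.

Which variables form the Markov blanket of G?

By definition, MB(G) is built from G's parents, G's children, and the co-parents of G.
G's parents: D, F.
Children of G: H, M, S.
Other parents of G's children:
  H: C
  M: D, L
  S: E, L
MB(G) = {C, D, E, F, H, L, M, S}.

{C, D, E, F, H, L, M, S}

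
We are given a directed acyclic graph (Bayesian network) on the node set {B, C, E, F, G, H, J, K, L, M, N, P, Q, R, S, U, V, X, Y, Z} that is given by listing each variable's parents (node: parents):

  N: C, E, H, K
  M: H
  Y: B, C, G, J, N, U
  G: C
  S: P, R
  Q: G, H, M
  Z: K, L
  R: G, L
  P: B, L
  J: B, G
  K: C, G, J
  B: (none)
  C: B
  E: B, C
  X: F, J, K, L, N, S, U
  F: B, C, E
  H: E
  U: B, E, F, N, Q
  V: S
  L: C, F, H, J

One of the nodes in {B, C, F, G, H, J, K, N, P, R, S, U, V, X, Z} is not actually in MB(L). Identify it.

The Markov blanket of a node is its parents, its children, and the other parents of its children.
L has parents C, F, H, J.
L has children P, R, X, Z.
Other parents of L's children:
  P: B
  R: G
  X: F, J, K, N, S, U
  Z: K
MB(L) = {B, C, F, G, H, J, K, N, P, R, S, U, X, Z}.
V is neither a parent, child, nor co-parent of L, so it does not belong.

V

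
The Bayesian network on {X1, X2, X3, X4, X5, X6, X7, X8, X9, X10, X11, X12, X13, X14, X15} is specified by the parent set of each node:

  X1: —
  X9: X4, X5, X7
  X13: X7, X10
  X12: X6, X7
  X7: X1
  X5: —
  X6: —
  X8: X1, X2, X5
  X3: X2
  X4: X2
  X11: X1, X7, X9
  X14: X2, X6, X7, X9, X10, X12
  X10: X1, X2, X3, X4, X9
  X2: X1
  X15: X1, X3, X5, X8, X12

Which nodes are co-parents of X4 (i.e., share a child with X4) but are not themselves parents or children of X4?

Children of X4: X9, X10.
  parents(X9) \ {X4} = {X5, X7}.
  X10's other parents are X1, X2, X3, X9.
Excluding nodes already adjacent to X4 (X2, X9, X10), the co-parent-only contribution is {X1, X3, X5, X7}.

{X1, X3, X5, X7}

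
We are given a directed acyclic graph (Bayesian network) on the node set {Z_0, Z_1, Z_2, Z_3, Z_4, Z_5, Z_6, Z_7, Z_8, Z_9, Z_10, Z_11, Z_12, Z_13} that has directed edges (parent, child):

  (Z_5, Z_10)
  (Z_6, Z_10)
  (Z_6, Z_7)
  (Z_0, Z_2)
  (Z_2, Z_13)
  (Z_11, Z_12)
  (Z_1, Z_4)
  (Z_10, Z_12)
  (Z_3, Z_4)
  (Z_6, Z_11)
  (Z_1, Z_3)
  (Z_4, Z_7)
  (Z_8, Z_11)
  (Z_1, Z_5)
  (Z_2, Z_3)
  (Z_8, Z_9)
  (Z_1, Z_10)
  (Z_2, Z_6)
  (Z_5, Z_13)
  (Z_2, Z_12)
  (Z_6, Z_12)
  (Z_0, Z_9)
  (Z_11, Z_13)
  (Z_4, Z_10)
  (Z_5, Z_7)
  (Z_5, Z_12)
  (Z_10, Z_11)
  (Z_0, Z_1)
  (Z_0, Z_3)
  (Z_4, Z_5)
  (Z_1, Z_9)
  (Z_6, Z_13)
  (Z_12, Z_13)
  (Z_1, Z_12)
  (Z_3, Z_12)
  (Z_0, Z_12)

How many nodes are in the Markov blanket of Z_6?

12

Parents of Z_6: Z_2.
Ch(Z_6) = {Z_7, Z_10, Z_11, Z_12, Z_13}.
For each child, the remaining parents (spouses of Z_6):
  Z_7: Z_4, Z_5
  Z_10: Z_1, Z_4, Z_5
  Z_11: Z_8, Z_10
  Z_12: Z_0, Z_1, Z_2, Z_3, Z_5, Z_10, Z_11
  Z_13: Z_2, Z_5, Z_11, Z_12
MB(Z_6) = {Z_0, Z_1, Z_2, Z_3, Z_4, Z_5, Z_7, Z_8, Z_10, Z_11, Z_12, Z_13}, which has 12 nodes.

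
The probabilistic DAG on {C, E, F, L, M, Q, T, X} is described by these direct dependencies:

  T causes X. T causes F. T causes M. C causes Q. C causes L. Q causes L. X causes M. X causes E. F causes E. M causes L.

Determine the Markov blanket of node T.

{F, M, X}

By definition, MB(T) is built from T's parents, T's children, and the co-parents of T.
T's children: F, M, X.
Parents of T: none.
Co-parents of T (other parents of its children):
  X: no additional parents.
  F has no other parent.
  M's other parent is X.
Union: {} ∪ {F, M, X} ∪ {X} = {F, M, X}.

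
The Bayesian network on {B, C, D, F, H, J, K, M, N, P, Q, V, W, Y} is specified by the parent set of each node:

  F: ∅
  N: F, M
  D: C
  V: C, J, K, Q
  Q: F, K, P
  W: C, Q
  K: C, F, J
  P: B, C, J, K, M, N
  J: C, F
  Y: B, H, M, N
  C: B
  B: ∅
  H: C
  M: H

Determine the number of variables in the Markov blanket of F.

Pa(F) = {}.
F has children J, K, N, Q.
Other parents of F's children:
  J: C
  K: C, J
  N: M
  Q: K, P
MB(F) = {C, J, K, M, N, P, Q}, which has 7 nodes.

7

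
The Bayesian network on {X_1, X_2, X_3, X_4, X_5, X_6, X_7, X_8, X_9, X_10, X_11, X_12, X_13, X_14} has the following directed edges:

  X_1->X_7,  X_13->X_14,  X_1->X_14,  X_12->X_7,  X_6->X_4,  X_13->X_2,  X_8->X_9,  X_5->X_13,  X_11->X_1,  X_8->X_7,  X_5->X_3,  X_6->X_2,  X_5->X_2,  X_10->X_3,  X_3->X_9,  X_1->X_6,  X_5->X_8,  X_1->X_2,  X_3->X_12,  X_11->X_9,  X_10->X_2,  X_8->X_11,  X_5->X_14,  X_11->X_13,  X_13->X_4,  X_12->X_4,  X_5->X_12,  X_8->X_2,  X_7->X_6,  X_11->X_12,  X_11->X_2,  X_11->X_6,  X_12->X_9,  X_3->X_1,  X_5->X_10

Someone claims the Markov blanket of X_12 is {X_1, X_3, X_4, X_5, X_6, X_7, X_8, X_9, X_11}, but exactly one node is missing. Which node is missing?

Pa(X_12) = {X_3, X_5, X_11}.
X_12 has children X_4, X_7, X_9.
Other parents of X_12's children:
  X_9's other parents are X_3, X_8, X_11.
  parents(X_7) \ {X_12} = {X_1, X_8}.
  X_4 also has parents X_6, X_13.
MB(X_12) = {X_1, X_3, X_4, X_5, X_6, X_7, X_8, X_9, X_11, X_13}.
Comparing with the claimed set, X_13 is missing.

X_13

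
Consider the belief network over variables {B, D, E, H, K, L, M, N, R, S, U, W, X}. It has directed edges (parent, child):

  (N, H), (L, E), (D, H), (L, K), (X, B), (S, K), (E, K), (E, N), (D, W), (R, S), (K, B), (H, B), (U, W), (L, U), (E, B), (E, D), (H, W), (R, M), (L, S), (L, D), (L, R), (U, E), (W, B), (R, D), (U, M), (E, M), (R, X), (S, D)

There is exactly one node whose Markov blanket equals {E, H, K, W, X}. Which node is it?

The target node must have every member of {E, H, K, W, X} as a parent, child, or co-parent, and no others.
Parents of B: E, H, K, W, X; children: none; co-parents: none.
These exactly cover the given set, so the node is B.

B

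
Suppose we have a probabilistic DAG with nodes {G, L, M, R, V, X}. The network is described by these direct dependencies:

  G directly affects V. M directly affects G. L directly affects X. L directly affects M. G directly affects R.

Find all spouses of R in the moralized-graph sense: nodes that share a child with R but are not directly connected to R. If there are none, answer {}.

{}

R has no children, so it has no co-parents. The set is empty.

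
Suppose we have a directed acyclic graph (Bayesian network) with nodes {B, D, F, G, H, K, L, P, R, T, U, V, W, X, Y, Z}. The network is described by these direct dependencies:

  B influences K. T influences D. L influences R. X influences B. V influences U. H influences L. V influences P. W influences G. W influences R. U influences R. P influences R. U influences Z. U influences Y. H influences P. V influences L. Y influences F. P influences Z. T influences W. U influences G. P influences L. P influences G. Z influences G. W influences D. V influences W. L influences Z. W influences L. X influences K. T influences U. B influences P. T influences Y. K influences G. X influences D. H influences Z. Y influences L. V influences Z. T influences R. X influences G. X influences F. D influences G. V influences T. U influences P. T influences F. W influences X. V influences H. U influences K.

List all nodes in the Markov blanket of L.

{H, P, R, T, U, V, W, Y, Z}

A node's Markov blanket = Pa ∪ Ch ∪ (parents of Ch other than the node itself).
Pa(L) = {H, P, V, W, Y}.
L's children: R, Z.
For each child, the remaining parents (spouses of L):
  parents(Z) \ {L} = {H, P, U, V}.
  R's other parents are P, T, U, W.
MB(L) = {H, P, R, T, U, V, W, Y, Z}.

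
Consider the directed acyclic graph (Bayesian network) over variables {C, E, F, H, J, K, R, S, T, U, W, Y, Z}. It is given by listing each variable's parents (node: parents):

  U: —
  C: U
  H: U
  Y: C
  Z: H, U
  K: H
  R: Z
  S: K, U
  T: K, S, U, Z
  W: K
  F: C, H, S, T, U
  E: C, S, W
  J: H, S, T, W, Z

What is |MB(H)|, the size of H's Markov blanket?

The Markov blanket of a node is its parents, its children, and the other parents of its children.
H's children: F, J, K, Z.
H's parents: U.
Parents of each child, excluding H:
  Z: U
  K: —
  F: C, S, T, U
  J: S, T, W, Z
MB(H) = {C, F, J, K, S, T, U, W, Z}, which has 9 nodes.

9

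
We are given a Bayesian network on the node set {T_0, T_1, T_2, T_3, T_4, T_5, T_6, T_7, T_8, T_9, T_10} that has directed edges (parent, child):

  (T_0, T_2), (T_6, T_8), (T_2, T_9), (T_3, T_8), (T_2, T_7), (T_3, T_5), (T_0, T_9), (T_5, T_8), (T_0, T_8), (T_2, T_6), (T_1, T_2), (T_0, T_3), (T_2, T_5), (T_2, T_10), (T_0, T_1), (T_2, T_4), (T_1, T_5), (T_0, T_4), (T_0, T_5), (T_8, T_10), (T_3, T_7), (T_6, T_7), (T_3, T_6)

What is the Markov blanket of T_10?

{T_2, T_8}

The Markov blanket of a node is its parents, its children, and the other parents of its children.
Ch(T_10) = {}.
T_10's parents: T_2, T_8.
With no children, T_10 has no spouses; the co-parent set is empty.
MB(T_10) = {T_2, T_8}.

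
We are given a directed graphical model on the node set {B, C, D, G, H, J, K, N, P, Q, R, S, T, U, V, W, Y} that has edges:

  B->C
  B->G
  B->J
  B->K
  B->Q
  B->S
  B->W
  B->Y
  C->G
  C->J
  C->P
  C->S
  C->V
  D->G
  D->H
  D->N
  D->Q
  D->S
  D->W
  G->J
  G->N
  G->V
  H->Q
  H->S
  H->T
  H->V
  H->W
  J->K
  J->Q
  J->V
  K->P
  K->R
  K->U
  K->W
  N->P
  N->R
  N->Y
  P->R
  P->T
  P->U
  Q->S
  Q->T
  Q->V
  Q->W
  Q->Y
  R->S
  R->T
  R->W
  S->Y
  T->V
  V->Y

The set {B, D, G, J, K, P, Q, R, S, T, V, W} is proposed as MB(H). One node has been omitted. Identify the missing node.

Parents of H: D.
H has children Q, S, T, V, W.
Other parents of H's children:
  Q: B, D, J
  S: B, C, D, Q, R
  T: P, Q, R
  V: C, G, J, Q, T
  W: B, D, K, Q, R
MB(H) = {B, C, D, G, J, K, P, Q, R, S, T, V, W}.
Comparing with the claimed set, C is missing.

C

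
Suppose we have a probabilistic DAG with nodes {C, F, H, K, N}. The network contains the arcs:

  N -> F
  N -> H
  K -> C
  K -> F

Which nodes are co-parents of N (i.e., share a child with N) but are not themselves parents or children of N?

Children of N: F, H.
  H: —
  F: K
Excluding nodes already adjacent to N (F, H), the co-parent-only contribution is {K}.

{K}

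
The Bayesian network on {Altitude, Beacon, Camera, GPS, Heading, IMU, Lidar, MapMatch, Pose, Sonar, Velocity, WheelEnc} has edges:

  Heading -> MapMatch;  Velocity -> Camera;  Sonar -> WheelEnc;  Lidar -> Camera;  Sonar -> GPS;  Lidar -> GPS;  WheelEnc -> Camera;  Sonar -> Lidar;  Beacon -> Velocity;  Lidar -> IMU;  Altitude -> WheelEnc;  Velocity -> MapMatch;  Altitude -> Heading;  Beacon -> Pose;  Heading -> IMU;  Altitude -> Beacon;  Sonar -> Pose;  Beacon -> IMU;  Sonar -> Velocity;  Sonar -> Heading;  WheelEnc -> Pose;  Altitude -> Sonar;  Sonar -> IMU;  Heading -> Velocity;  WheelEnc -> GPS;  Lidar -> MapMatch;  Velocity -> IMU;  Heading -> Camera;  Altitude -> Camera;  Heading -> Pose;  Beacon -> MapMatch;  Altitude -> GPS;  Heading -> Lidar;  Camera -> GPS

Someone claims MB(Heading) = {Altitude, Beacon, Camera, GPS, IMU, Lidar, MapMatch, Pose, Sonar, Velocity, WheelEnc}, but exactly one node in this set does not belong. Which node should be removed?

The Markov blanket of a node is its parents, its children, and the other parents of its children.
Ch(Heading) = {Camera, IMU, Lidar, MapMatch, Pose, Velocity}.
Parents of Heading: Altitude, Sonar.
Parents of each child, excluding Heading:
  Pose's other parents are Beacon, Sonar, WheelEnc.
  parents(Velocity) \ {Heading} = {Beacon, Sonar}.
  parents(Lidar) \ {Heading} = {Sonar}.
  MapMatch's other parents are Beacon, Lidar, Velocity.
  IMU's other parents are Beacon, Lidar, Sonar, Velocity.
  Camera's other parents are Altitude, Lidar, Velocity, WheelEnc.
MB(Heading) = {Altitude, Beacon, Camera, IMU, Lidar, MapMatch, Pose, Sonar, Velocity, WheelEnc}.
GPS is neither a parent, child, nor co-parent of Heading, so it does not belong.

GPS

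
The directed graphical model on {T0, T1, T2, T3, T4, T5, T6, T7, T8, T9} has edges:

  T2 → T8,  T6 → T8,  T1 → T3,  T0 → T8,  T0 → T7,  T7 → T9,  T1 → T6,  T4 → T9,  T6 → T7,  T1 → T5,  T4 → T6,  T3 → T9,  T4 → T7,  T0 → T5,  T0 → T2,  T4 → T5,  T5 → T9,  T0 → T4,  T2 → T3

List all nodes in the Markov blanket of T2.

{T0, T1, T3, T6, T8}

A node's Markov blanket = Pa ∪ Ch ∪ (parents of Ch other than the node itself).
Parents of T2: T0.
Ch(T2) = {T3, T8}.
Other parents of T2's children:
  T3 also has parent T1.
  T8's other parents are T0, T6.
MB(T2) = {T0, T1, T3, T6, T8}.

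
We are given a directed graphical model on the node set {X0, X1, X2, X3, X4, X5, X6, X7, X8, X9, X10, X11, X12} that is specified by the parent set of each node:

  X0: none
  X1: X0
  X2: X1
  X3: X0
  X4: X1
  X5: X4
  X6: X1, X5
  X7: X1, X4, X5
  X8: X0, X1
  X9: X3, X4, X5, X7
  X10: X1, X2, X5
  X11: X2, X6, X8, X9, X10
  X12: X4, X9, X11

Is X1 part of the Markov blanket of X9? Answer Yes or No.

No

Ch(X9) = {X11, X12}.
X9's parents: X3, X4, X5, X7.
Co-parents of X9 (other parents of its children):
  X11: X2, X6, X8, X10
  X12: X4, X11
MB(X9) = {X2, X3, X4, X5, X6, X7, X8, X10, X11, X12}; X1 is not in this set.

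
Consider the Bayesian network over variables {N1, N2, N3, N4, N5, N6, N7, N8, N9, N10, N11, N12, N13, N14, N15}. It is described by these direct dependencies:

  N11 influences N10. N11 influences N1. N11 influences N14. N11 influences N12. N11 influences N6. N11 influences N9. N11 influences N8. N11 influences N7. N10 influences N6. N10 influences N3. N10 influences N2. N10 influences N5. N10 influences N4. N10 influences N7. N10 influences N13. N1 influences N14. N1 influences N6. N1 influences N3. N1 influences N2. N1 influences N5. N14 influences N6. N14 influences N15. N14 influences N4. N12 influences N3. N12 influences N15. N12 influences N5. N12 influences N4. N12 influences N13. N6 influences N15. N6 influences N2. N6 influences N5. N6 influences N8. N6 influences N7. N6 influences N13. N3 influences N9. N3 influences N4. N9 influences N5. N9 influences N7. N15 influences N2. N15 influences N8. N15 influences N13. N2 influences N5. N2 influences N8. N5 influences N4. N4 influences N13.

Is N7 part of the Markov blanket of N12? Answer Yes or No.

N12's parents: N11.
Children of N12: N3, N4, N5, N13, N15.
For each child, the remaining parents (spouses of N12):
  N3 also has parents N1, N10.
  N15 also has parents N6, N14.
  N5's other parents are N1, N2, N6, N9, N10.
  N4 also has parents N3, N5, N10, N14.
  N13's other parents are N4, N6, N10, N15.
MB(N12) = {N1, N2, N3, N4, N5, N6, N9, N10, N11, N13, N14, N15}; N7 is not in this set.

No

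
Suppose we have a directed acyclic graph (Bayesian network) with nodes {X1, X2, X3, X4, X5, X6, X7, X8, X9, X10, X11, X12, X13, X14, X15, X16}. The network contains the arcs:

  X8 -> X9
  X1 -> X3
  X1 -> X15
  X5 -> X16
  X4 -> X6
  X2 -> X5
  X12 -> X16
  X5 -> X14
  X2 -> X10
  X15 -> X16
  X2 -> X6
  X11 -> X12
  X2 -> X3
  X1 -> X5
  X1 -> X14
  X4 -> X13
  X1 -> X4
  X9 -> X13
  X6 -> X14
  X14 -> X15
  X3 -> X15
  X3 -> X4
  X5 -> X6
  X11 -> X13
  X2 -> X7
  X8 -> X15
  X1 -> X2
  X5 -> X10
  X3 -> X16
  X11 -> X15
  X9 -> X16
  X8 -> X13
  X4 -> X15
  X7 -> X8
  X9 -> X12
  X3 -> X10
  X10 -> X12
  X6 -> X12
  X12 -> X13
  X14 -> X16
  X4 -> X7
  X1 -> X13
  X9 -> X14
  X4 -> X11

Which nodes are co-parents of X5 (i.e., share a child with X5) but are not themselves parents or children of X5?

Children of X5: X6, X10, X14, X16.
  X6 also has parents X2, X4.
  X10 also has parents X2, X3.
  parents(X14) \ {X5} = {X1, X6, X9}.
  X16's other parents are X3, X9, X12, X14, X15.
Excluding nodes already adjacent to X5 (X1, X2, X6, X10, X14, X16), the co-parent-only contribution is {X3, X4, X9, X12, X15}.

{X3, X4, X9, X12, X15}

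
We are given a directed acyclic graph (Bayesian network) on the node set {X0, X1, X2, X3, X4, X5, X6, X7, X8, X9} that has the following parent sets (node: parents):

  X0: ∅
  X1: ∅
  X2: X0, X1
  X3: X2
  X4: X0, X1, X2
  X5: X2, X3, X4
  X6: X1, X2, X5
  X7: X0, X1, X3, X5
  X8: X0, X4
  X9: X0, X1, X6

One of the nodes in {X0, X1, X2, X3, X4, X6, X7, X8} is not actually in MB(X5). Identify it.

Pa(X5) = {X2, X3, X4}.
Ch(X5) = {X6, X7}.
For each child, the remaining parents (spouses of X5):
  X6 also has parents X1, X2.
  parents(X7) \ {X5} = {X0, X1, X3}.
MB(X5) = {X0, X1, X2, X3, X4, X6, X7}.
X8 is neither a parent, child, nor co-parent of X5, so it does not belong.

X8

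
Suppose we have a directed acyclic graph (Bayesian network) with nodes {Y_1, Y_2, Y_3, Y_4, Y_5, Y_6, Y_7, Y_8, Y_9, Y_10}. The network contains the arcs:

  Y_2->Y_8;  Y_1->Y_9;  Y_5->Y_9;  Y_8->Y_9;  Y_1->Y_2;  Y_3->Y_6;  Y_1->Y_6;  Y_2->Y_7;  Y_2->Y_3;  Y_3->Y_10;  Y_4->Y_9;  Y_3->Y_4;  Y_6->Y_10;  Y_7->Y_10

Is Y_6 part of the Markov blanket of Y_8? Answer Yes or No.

No

Parents of Y_8: Y_2.
Y_8's children: Y_9.
Co-parents of Y_8 (other parents of its children):
  Y_9's other parents are Y_1, Y_4, Y_5.
MB(Y_8) = {Y_1, Y_2, Y_4, Y_5, Y_9}; Y_6 is not in this set.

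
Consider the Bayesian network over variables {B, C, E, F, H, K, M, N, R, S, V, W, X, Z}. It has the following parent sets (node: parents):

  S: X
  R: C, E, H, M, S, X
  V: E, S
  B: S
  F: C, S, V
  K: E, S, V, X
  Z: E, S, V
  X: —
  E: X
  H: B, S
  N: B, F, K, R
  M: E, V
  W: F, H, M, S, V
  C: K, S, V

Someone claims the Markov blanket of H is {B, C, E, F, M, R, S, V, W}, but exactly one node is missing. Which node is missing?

X

The Markov blanket of a node is its parents, its children, and the other parents of its children.
Parents of H: B, S.
Children of H: R, W.
Other parents of H's children:
  parents(W) \ {H} = {F, M, S, V}.
  parents(R) \ {H} = {C, E, M, S, X}.
MB(H) = {B, C, E, F, M, R, S, V, W, X}.
Comparing with the claimed set, X is missing.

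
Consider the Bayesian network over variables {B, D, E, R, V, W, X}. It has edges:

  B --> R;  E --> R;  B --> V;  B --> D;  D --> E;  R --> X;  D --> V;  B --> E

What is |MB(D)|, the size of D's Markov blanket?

3

D's parents: B.
D's children: E, V.
Other parents of D's children:
  E also has parent B.
  V's other parent is B.
MB(D) = {B, E, V}, which has 3 nodes.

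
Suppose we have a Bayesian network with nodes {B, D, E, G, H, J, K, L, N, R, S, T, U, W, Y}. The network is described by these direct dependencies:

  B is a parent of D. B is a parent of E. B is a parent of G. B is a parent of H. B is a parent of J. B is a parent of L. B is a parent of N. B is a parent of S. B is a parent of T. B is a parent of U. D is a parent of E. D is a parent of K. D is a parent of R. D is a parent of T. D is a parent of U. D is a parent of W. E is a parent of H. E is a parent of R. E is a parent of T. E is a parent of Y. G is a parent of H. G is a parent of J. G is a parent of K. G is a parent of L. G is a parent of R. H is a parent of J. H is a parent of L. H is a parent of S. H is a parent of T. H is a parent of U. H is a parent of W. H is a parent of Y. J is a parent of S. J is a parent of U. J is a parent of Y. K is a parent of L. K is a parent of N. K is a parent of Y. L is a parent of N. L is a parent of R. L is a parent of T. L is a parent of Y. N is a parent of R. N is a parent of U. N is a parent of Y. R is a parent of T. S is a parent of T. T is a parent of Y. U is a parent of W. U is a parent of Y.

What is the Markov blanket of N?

A node's Markov blanket = Pa ∪ Ch ∪ (parents of Ch other than the node itself).
N's parents: B, K, L.
Ch(N) = {R, U, Y}.
Other parents of N's children:
  R's other parents are D, E, G, L.
  U's other parents are B, D, H, J.
  Y also has parents E, H, J, K, L, T, U.
Taking the union gives {B, D, E, G, H, J, K, L, R, T, U, Y}.

{B, D, E, G, H, J, K, L, R, T, U, Y}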